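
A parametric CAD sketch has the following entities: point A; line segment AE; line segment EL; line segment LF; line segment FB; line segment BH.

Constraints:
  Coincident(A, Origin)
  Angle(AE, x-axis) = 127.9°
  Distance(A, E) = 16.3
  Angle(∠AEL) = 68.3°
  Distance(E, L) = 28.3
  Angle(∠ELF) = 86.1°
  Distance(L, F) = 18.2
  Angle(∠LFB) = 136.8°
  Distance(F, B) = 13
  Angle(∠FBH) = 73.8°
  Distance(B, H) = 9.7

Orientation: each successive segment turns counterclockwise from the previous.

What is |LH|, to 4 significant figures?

23.77

∠LFB = 136.8° gives FB at 16.70° from the x-axis; with |FB| = 13.0, B = (4.406, -15.93). ∠FBH = 73.8° gives BH at 122.9° from the x-axis; with |BH| = 9.7, H = (-0.8629, -7.788). Then |LH| = |H − L| = 23.77.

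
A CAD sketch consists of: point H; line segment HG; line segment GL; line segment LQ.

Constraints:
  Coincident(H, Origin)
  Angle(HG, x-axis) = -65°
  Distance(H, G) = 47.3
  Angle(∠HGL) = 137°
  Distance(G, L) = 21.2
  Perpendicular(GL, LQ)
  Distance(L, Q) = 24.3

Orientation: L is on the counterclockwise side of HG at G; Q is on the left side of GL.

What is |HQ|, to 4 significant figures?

56.36

H is at the origin; HG runs at -65.0° with length 47.3, so G = 47.3·(cos -65.0°, sin -65.0°) = (19.99, -42.87). ∠HGL = 137.0°, so GL runs at -65.0° + (180° − 137.0°) = -22.00° from the x-axis; with |GL| = 21.2, L = G + 21.2·(cos -22.00°, sin -22.00°) = (39.65, -50.81). GL ⟂ LQ; with |LQ| = 24.3 on the left of GL, Q = L + 24.3·(0.3746, 0.9272) = (48.75, -28.28). Then |HQ| = |Q − H| = 56.36.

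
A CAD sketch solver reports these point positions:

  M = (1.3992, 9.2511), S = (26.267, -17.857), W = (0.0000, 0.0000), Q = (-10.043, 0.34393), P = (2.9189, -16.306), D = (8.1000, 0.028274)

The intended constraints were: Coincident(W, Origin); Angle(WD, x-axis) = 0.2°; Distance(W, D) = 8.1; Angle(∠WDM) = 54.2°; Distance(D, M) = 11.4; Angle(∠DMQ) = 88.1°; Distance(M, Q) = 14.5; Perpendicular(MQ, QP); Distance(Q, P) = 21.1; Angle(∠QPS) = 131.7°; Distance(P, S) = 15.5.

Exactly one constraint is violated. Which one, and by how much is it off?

Distance(P, S) = 15.5 — off by 7.90.

W = (0.00, 0.00) ✓; WD at 0.2000° ✓; |WD| = 8.100 ✓; ∠WDM = 54.20° ✓; |DM| = 11.40 ✓; ∠DMQ = 88.10° ✓; |MQ| = 14.50 ✓; ∠(MQ, QP) = 90.00° ✓; |QP| = 21.10 ✓; ∠QPS = 131.7° ✓; |PS| = 23.40 ✗.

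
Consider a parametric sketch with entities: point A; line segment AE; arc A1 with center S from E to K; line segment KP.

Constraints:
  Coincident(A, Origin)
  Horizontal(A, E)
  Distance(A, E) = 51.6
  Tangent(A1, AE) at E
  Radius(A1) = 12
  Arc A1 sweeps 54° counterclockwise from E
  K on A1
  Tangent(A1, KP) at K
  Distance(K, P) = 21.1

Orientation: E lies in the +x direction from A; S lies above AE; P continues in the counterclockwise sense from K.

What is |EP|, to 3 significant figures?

31.2

A is at the origin; A and E share the same y with |AE| = 51.6 and E on the +x side, so E = (51.6, 0.00). Tangency of A1 to AE means the radius SE is perpendicular to AE, so S = E + (0, 12) = (51.6, 12.0). On A1, E sits at bearing -90° from S; a 54° counterclockwise sweep puts K at bearing -36°, so K = S + 12.0·(cos -36°, sin -36°) = (61.3, 4.95). The tangent condition forces SK to be normal to KP, so KP runs along (−sin -36°, cos -36°); with |KP| = 21.1, P = (73.7, 22.0). Then |EP| = |P − E| = 31.2.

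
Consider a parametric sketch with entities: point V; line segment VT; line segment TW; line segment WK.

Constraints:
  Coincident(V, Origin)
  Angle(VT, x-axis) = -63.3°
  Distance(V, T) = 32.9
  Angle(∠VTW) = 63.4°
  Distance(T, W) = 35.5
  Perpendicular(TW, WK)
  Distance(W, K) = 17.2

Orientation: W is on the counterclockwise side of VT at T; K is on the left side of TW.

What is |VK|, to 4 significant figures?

24.10

V is at the origin; VT runs at -63.3° with length 32.9, so T = 32.9·(cos -63.3°, sin -63.3°) = (14.78, -29.39). ∠VTW = 63.4°, so TW runs at -63.3° + (180° − 63.4°) = 53.30° from the x-axis; with |TW| = 35.5, W = T + 35.5·(cos 53.30°, sin 53.30°) = (36.00, -0.9289). The perpendicularity gives WK at right angles to TW; with |WK| = 17.2 on the left of TW, K = W + 17.2·(-0.8018, 0.5976) = (22.21, 9.350). Then |VK| = |K − V| = 24.10.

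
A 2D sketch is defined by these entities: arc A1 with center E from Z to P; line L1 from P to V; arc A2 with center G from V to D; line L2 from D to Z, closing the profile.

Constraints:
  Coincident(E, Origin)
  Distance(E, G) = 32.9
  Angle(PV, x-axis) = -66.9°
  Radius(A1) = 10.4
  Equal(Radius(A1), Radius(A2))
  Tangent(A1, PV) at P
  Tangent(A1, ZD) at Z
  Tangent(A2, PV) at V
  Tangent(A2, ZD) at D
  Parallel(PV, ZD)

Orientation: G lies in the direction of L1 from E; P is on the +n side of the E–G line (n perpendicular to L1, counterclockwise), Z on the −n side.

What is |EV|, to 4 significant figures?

34.50

The slot axis is L1's direction at -66.9°, so u = (cos -66.9°, sin -66.9°) = (0.3923, -0.9198) and n = (−sin -66.9°, cos -66.9°) = (0.9198, 0.3923). E is at the origin and G lies 32.9 along u from E, so G = 32.9·u = (12.91, -30.26). Tangency of A1 to both parallel lines with radius 10.4 puts P and Z at E ± 10.4·n: P = (9.566, 4.080), Z = (-9.566, -4.080). Equal radii place V and D the same way about G: V = G + 10.4·n = (22.47, -26.18), D = G − 10.4·n = (3.342, -34.34). Then |EV| = |V − E| = 34.50.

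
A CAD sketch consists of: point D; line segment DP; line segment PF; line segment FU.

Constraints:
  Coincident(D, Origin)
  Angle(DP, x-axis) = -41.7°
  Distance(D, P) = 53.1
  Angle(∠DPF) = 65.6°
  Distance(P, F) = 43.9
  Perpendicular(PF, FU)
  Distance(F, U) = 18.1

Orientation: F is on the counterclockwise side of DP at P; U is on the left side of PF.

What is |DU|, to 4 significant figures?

37.39

D is at the origin; DP runs at -41.7° with length 53.1, so P = 53.1·(cos -41.7°, sin -41.7°) = (39.65, -35.32). ∠DPF = 65.6°, so PF runs at -41.7° + (180° − 65.6°) = 72.70° from the x-axis; with |PF| = 43.9, F = P + 43.9·(cos 72.70°, sin 72.70°) = (52.70, 6.590). The perpendicularity gives FU at right angles to PF; with |FU| = 18.1 on the left of PF, U = F + 18.1·(-0.9548, 0.2974) = (35.42, 11.97). Then |DU| = |U − D| = 37.39.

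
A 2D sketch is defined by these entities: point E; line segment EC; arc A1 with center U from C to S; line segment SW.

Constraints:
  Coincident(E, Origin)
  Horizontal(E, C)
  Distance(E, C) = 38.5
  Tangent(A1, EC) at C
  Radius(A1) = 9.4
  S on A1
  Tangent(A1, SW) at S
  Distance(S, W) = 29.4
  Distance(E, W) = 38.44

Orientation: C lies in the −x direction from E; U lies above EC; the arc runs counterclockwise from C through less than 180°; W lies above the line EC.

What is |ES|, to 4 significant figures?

30.34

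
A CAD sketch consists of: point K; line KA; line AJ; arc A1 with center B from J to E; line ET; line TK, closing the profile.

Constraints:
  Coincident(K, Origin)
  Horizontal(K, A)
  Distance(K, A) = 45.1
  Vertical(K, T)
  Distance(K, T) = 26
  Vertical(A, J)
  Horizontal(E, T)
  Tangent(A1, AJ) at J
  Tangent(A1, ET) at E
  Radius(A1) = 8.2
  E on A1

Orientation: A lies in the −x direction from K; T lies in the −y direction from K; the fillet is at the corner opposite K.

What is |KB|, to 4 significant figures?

40.97

K is at the origin; K and A share the same y with |KA| = 45.1 and A on the −x side, so A = (-45.10, 0.000). K and T share the same x with |KT| = 26.0 and T on the −y side, so T = (0.000, -26.00). The virtual corner opposite K is at (-45.10, -26.00). A1 meets AJ tangentially, so BJ is at right angles to AJ and tangency of A1 to ET means the radius BE is perpendicular to ET, with radius 8.2, so the center B sits 8.2 in from both sides at B = (-36.90, -17.80). Then |KB| = |B − K| = 40.97.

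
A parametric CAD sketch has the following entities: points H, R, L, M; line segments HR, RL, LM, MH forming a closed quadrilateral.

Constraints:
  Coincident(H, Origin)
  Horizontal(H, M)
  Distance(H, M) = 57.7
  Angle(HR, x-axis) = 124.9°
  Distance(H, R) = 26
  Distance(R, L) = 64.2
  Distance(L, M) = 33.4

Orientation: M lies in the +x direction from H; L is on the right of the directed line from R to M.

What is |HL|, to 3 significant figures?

39.3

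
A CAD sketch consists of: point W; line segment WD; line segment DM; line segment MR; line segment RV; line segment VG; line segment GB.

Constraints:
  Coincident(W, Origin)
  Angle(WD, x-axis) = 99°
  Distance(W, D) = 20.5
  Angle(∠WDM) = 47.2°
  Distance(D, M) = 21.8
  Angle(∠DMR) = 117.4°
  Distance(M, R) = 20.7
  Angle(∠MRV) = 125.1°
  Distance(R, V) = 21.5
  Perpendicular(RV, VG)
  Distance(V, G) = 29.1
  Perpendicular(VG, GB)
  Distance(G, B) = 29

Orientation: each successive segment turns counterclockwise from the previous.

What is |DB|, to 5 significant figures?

9.1390

W is at the origin; WD runs at 99.0° with length 20.5, so D = (-3.2069, 20.248). ∠WDM = 47.2° gives DM at -128.20° from the x-axis; with |DM| = 21.8, M = (-16.688, 3.1159). ∠DMR = 117.4° gives MR at -65.600° from the x-axis; with |MR| = 20.7, R = (-8.1369, -15.735). ∠MRV = 125.1° gives RV at -10.700° from the x-axis; with |RV| = 21.5, V = (12.989, -19.727). The perpendicularity gives VG at right angles to RV, so VG runs at 79.300°; with |VG| = 29.1, G = (18.392, 8.8670). VG ⟂ GB, so GB runs at 169.30°; with |GB| = 29.0, B = (-10.104, 14.251). Then |DB| = |B − D| = 9.1390.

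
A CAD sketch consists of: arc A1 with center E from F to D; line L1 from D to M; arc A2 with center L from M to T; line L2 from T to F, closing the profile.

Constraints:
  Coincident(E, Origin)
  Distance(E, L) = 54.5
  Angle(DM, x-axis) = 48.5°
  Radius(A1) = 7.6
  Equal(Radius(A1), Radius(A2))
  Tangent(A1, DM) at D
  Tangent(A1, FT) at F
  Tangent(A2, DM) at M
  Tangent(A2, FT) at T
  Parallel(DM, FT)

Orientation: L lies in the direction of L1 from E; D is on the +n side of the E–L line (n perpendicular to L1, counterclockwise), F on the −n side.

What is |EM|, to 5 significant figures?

55.027

The slot axis is L1's direction at 48.5°, so u = (cos 48.5°, sin 48.5°) = (0.66262, 0.74896) and n = (−sin 48.5°, cos 48.5°) = (-0.74896, 0.66262). E is at the origin and L lies 54.5 along u from E, so L = 54.5·u = (36.113, 40.818). Tangency of A1 to both parallel lines with radius 7.6 puts D and F at E ± 7.6·n: D = (-5.6921, 5.0359), F = (5.6921, -5.0359). Equal radii place M and T the same way about L: M = L + 7.6·n = (30.421, 45.854), T = L − 7.6·n = (41.805, 35.782). Then |EM| = |M − E| = 55.027.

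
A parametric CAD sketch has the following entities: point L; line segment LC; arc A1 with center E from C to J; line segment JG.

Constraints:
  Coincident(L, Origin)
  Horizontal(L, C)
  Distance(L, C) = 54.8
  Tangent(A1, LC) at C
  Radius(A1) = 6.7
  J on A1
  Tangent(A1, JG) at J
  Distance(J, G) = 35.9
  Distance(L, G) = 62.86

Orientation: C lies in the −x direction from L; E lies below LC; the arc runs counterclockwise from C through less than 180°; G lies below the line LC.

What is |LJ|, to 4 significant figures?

61.66

L is at the origin; LC is horizontal with |LC| = 54.8 and C on the −x side, so C = (-54.80, 0.000). A1 meets LC tangentially, so EC is at right angles to LC, so E = C + (0, -6.7) = (-54.80, -6.700). Since EJ ⟂ JG (tangency), |EG| = √(6.7² + 35.9²) = 36.52 regardless of where J sits on A1. So G lies on both circle(L, 62.86) and circle(E, 36.52); the below-LC intersection is G = (-46.53, -42.27). J is the foot of the tangent from G: J = (-60.94, -9.390).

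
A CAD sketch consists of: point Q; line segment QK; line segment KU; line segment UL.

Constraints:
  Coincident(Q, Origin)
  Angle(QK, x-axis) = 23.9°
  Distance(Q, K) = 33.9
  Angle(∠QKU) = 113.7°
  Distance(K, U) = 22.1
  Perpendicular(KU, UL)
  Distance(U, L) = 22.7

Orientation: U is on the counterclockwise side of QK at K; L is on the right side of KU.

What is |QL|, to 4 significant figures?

64.53

Q is at the origin; QK runs at 23.9° with length 33.9, so K = 33.9·(cos 23.9°, sin 23.9°) = (30.99, 13.73). ∠QKU = 113.7°, so KU runs at 23.9° + (180° − 113.7°) = 90.20° from the x-axis; with |KU| = 22.1, U = K + 22.1·(cos 90.20°, sin 90.20°) = (30.92, 35.83). KU is perpendicular to UL; with |UL| = 22.7 on the right of KU, L = U + 22.7·(1.000, 0.003491) = (53.62, 35.91). Then |QL| = |L − Q| = 64.53.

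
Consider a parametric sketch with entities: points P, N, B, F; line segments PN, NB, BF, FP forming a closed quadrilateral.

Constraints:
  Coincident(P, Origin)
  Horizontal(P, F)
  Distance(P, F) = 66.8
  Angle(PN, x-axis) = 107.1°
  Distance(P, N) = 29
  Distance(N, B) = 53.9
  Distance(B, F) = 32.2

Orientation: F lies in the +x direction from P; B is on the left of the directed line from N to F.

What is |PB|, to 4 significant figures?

51.17

P is at the origin; PF is horizontal with |PF| = 66.8 and F in +x, so F = (66.8, 0). PN runs at 107.1° with |PN| = 29.0, so N = (-8.527, 27.72). B is determined by |NB| = 53.9 and |BF| = 32.2 together: it lies at the intersection of circle(N, 53.9) and circle(F, 32.2). With |NF| = 80.26, the foot of the radical line on NF is 51.77 from N and the perpendicular offset is √(53.9² − 51.77²) = 15.00. Taking the left-of-NF solution: B = (45.24, 23.92).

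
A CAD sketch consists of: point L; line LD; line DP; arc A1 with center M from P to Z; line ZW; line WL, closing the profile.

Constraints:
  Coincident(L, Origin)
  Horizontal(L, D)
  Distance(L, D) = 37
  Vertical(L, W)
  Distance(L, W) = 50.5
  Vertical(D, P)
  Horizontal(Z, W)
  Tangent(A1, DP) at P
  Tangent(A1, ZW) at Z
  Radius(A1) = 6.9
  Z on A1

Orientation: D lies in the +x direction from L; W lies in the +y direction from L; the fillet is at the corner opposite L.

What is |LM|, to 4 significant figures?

52.98

LW is vertical with |LW| = 50.5 and W on the +y side, so W = (0.000, 50.50). The virtual corner opposite L is at (37.00, 50.50). Since A1 is tangent to DP there, MP ⟂ DP and tangency of A1 to ZW means the radius MZ is perpendicular to ZW, with radius 6.9, so the center M sits 6.9 in from both sides at M = (30.10, 43.60). Then |LM| = |M − L| = 52.98.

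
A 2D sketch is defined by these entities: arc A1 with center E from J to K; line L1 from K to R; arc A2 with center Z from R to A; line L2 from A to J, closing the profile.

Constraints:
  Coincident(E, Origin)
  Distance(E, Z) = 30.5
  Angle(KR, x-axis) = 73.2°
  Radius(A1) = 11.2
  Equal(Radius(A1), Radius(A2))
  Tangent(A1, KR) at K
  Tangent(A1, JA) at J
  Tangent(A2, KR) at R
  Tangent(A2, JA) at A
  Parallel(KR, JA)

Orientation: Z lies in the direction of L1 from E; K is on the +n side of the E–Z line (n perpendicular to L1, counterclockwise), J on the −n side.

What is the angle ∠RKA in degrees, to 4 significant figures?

36.29°

Tangency of A1 to both parallel lines with radius 11.2 puts K and J at E ± 11.2·n: K = (-10.72, 3.237), J = (10.72, -3.237). Equal radii place R and A the same way about Z: R = Z + 11.2·n = (-1.907, 32.44), A = Z − 11.2·n = (19.54, 25.96). Then cos ∠RKA = KR·KA / (|KR||KA|), giving 36.29°.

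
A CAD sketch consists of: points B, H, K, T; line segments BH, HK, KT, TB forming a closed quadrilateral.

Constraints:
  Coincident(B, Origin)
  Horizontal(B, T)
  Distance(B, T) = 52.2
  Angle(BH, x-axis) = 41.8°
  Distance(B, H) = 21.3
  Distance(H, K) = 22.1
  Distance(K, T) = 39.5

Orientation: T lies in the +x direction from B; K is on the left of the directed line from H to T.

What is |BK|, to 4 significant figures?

43.17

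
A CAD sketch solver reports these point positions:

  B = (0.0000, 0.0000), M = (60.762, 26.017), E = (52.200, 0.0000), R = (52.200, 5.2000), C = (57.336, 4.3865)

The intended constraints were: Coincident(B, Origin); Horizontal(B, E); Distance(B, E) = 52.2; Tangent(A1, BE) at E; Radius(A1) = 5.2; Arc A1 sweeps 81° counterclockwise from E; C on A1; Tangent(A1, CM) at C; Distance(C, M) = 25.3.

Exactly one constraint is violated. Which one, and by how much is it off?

Distance(C, M) = 25.3 — off by 3.40.

B = (0.00, 0.00) ✓; B.y = 0.00, E.y = 0.00 ✓; |BE| = 52.20 ✓; ∠(RE, EB) = 90.00° ✓; |RE| = 5.200 ✓; bearing(R→C) − bearing(R→E) = 81.00° ✓; |RC| = 5.200 ✓; ∠(RC, CM) = 90.00° ✓; |CM| = 21.90 ✗.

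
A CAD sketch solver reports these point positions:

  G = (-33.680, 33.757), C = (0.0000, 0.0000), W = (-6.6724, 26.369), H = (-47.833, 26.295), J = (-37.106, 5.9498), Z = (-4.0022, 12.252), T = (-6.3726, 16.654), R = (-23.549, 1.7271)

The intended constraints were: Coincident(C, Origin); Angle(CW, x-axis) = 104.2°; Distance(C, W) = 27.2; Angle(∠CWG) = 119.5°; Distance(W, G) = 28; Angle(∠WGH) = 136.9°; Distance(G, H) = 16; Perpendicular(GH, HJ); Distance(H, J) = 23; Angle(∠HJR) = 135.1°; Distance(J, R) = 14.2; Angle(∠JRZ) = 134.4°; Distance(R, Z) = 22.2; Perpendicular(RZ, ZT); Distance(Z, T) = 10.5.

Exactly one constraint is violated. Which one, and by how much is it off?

Distance(Z, T) = 10.5 — off by 5.50.

C = (0.00, 0.00) ✓; CW at 104.2° ✓; |CW| = 27.20 ✓; ∠CWG = 119.5° ✓; |WG| = 28.00 ✓; ∠WGH = 136.9° ✓; |GH| = 16.00 ✓; ∠(GH, HJ) = 90.00° ✓; |HJ| = 23.00 ✓; ∠HJR = 135.1° ✓; |JR| = 14.20 ✓; ∠JRZ = 134.4° ✓; |RZ| = 22.20 ✓; ∠(RZ, ZT) = 90.00° ✓; |ZT| = 5.000 ✗.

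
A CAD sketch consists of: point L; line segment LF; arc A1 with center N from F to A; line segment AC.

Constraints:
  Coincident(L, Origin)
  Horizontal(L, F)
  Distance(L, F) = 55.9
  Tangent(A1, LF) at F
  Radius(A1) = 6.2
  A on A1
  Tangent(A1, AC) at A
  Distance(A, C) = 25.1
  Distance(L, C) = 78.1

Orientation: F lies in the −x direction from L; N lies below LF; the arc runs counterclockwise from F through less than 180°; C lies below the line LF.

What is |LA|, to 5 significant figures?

61.286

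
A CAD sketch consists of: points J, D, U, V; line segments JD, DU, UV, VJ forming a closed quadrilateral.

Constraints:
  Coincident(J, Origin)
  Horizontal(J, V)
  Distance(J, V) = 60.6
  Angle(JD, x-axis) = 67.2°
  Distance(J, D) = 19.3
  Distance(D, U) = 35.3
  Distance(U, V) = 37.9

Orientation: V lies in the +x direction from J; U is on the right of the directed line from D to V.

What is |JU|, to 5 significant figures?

28.082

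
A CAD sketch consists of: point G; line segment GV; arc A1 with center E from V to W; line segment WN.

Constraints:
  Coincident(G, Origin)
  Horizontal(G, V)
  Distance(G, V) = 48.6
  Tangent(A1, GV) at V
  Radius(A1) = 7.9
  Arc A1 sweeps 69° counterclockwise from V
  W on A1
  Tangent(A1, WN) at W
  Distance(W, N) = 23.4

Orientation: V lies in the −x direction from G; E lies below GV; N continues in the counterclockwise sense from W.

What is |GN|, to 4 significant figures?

69.76

G is at the origin; GV is horizontal with |GV| = 48.6 and V on the −x side, so V = (-48.60, 0.000). The tangent condition forces EV to be normal to GV, so E = V + (0, -7.9) = (-48.60, -7.900). On A1, V sits at bearing 90° from E; a 69° counterclockwise sweep puts W at bearing 159°, so W = E + 7.9·(cos 159°, sin 159°) = (-55.98, -5.069). Tangency of A1 to WN means the radius EW is perpendicular to WN, so WN runs along (−sin 159°, cos 159°); with |WN| = 23.4, N = (-64.36, -26.91). Then |GN| = |N − G| = 69.76.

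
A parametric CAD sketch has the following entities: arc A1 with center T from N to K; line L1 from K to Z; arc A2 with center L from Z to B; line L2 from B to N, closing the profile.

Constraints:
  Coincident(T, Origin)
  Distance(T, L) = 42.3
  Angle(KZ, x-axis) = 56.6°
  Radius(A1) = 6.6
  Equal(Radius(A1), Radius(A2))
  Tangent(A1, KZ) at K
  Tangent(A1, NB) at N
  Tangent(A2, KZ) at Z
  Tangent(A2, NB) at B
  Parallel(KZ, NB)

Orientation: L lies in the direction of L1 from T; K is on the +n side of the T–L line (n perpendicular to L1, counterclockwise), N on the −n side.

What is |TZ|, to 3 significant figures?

42.8

Tangency of A1 to both parallel lines with radius 6.6 puts K and N at T ± 6.6·n: K = (-5.51, 3.63), N = (5.51, -3.63). Equal radii place Z and B the same way about L: Z = L + 6.6·n = (17.8, 38.9), B = L − 6.6·n = (28.8, 31.7). Then |TZ| = |Z − T| = 42.8.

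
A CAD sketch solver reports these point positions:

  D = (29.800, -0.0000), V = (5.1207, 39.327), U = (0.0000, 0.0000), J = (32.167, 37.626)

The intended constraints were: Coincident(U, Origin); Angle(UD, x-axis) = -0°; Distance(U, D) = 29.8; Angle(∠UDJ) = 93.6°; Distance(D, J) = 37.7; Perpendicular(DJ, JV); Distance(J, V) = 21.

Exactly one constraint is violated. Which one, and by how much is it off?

Distance(J, V) = 21 — off by 6.10.

U = (0.00, 0.00) ✓; UD at -0.000° ✓; |UD| = 29.80 ✓; ∠UDJ = 93.60° ✓; |DJ| = 37.70 ✓; ∠(DJ, JV) = 90.00° ✓; |JV| = 27.10 ✗.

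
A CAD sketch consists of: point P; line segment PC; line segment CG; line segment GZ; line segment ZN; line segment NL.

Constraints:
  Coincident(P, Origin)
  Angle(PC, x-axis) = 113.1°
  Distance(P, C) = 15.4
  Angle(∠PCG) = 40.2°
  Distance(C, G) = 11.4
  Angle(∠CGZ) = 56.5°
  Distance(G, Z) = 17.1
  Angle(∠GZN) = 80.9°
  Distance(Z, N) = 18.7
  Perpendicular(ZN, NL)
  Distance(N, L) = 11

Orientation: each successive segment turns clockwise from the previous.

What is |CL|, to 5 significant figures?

7.8215

P is at the origin; PC runs at 113.1° with length 15.4, so C = (-6.0420, 14.165). ∠PCG = 40.2° gives CG at -26.700° from the x-axis; with |CG| = 11.4, G = (4.1424, 9.0430). ∠CGZ = 56.5° gives GZ at -150.20° from the x-axis; with |GZ| = 17.1, Z = (-10.696, 0.54476). ∠GZN = 80.9° gives ZN at 110.70° from the x-axis; with |ZN| = 18.7, N = (-17.306, 18.038). The perpendicularity gives NL at right angles to ZN, so NL runs at 20.700°; with |NL| = 11.0, L = (-7.0164, 21.926). Then |CL| = |L − C| = 7.8215.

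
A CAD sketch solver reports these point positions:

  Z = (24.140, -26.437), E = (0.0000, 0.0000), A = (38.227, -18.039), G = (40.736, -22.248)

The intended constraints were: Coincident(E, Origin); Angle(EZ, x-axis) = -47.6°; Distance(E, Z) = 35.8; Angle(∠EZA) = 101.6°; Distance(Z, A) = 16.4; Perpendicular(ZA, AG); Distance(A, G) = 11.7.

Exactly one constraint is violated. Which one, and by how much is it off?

Distance(A, G) = 11.7 — off by 6.80.

E = (0.00, 0.00) ✓; EZ at -47.60° ✓; |EZ| = 35.80 ✓; ∠EZA = 101.6° ✓; |ZA| = 16.40 ✓; ∠(ZA, AG) = 90.00° ✓; |AG| = 4.900 ✗.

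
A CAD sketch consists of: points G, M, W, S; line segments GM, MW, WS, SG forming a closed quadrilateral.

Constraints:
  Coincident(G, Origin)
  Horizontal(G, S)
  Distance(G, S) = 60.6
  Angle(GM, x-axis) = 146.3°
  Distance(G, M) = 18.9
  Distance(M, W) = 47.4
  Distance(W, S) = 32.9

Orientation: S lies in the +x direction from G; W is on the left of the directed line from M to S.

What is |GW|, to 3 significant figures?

34.9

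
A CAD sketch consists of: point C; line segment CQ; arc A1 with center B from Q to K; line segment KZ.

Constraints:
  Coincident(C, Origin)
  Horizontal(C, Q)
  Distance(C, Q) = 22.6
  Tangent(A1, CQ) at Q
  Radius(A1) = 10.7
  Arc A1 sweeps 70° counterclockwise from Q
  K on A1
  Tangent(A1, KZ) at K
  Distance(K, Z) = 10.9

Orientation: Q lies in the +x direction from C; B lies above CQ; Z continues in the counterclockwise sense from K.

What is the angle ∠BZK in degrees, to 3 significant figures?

44.5°

C is at the origin; CQ is horizontal with |CQ| = 22.6 and Q on the +x side, so Q = (22.6, 0.00). The tangent condition forces BQ to be normal to CQ, so B = Q + (0, 10.7) = (22.6, 10.7). On A1, Q sits at bearing -90° from B; a 70° counterclockwise sweep puts K at bearing -20°, so K = B + 10.7·(cos -20°, sin -20°) = (32.7, 7.04). The tangent condition forces BK to be normal to KZ, so KZ runs along (−sin -20°, cos -20°); with |KZ| = 10.9, Z = (36.4, 17.3). Then cos ∠BZK = ZB·ZK / (|ZB||ZK|), giving 44.5°.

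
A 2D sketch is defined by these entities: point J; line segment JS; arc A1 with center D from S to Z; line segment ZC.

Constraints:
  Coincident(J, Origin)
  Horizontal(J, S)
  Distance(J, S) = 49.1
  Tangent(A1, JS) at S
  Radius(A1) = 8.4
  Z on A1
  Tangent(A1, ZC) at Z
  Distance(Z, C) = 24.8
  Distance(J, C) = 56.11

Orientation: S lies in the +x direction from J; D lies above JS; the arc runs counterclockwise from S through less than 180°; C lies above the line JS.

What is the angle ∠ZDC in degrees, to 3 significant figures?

71.3°

J is at the origin; J and S share the same y with |JS| = 49.1 and S on the +x side, so S = (49.1, 0.00). Since A1 is tangent to JS there, DS ⟂ JS, so D = S + (0, 8.4) = (49.1, 8.40). Since DZ ⟂ ZC (tangency), |DC| = √(8.4² + 24.8²) = 26.2 regardless of where Z sits on A1. So C lies on both circle(J, 56.11) and circle(D, 26.2); the above-JS intersection is C = (44.5, 34.2). Z is the foot of the tangent from C: Z = (56.5, 12.5).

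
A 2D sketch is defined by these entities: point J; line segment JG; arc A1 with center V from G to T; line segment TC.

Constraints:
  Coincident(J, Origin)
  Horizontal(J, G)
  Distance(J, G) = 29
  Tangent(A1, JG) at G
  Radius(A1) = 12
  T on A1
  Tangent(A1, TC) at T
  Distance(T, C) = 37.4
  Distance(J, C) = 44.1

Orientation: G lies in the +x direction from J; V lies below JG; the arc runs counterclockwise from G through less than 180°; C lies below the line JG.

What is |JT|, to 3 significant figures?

19.4

Checks: J = (0.00, 0.00) ✓; ∠(VG, GJ) = 90.00° ✓; |VT| = 12.00 ✓; ∠(VT, TC) = 90.00° ✓; |TC| = 37.40 ✓; |JC| = 44.10 ✓.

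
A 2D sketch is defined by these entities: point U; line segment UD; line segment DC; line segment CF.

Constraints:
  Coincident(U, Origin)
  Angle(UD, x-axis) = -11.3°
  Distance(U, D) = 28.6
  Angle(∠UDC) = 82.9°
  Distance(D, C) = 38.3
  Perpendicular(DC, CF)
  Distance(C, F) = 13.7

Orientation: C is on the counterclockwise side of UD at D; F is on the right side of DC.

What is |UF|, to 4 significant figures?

54.58

U is at the origin; UD runs at -11.3° with length 28.6, so D = 28.6·(cos -11.3°, sin -11.3°) = (28.05, -5.604). ∠UDC = 82.9°, so DC runs at -11.3° + (180° − 82.9°) = 85.80° from the x-axis; with |DC| = 38.3, C = D + 38.3·(cos 85.80°, sin 85.80°) = (30.85, 32.59). DC ⟂ CF; with |CF| = 13.7 on the right of DC, F = C + 13.7·(0.9973, -0.07324) = (44.51, 31.59). Then |UF| = |F − U| = 54.58.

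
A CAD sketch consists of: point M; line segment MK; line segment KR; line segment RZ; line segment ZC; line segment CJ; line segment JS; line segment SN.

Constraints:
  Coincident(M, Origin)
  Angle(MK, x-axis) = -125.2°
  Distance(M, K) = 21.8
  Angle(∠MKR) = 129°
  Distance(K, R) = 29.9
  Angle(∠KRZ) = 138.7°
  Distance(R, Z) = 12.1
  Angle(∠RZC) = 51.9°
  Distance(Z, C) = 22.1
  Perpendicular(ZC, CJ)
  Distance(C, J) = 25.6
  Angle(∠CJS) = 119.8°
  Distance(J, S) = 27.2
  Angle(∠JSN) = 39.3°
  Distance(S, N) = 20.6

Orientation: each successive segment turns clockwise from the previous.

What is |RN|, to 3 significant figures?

10.5

∠CJS = 119.8° gives JS at -136° from the x-axis; with |JS| = 27.2, S = (-43.7, -50.7). ∠JSN = 39.3° gives SN at 83.5° from the x-axis; with |SN| = 20.6, N = (-41.4, -30.2). Then |RN| = |N − R| = 10.5.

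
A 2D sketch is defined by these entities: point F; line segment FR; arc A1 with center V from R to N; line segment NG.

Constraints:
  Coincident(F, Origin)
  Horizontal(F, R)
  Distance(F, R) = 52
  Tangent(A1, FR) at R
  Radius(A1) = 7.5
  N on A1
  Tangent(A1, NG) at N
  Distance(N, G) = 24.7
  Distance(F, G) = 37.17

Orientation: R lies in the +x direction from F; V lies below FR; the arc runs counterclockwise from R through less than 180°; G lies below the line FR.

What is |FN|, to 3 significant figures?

46.4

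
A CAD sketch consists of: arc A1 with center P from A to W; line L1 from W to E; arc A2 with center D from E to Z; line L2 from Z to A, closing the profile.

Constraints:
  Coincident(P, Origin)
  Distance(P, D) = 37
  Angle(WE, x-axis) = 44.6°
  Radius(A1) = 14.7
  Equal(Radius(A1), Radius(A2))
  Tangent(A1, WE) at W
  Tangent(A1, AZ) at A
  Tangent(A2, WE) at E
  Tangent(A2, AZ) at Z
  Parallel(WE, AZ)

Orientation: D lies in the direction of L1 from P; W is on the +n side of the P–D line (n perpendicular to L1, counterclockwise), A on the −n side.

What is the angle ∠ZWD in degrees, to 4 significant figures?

16.80°

The slot axis is L1's direction at 44.6°, so u = (cos 44.6°, sin 44.6°) = (0.7120, 0.7022) and n = (−sin 44.6°, cos 44.6°) = (-0.7022, 0.7120). P is at the origin and D lies 37.0 along u from P, so D = 37.0·u = (26.34, 25.98). Tangency of A1 to both parallel lines with radius 14.7 puts W and A at P ± 14.7·n: W = (-10.32, 10.47), A = (10.32, -10.47). Equal radii place E and Z the same way about D: E = D + 14.7·n = (16.02, 36.45), Z = D − 14.7·n = (36.67, 15.51). Then cos ∠ZWD = WZ·WD / (|WZ||WD|), giving 16.80°.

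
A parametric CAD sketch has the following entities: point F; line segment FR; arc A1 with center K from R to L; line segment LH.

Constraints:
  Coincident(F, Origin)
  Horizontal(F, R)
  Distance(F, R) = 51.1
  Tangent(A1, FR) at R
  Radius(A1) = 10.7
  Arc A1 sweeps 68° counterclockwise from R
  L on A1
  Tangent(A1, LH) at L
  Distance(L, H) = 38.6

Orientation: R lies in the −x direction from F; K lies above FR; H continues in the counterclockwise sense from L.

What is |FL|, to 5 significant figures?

41.719

F is at the origin; FR is horizontal with |FR| = 51.1 and R on the −x side, so R = (-51.100, 0.0000). Since A1 is tangent to FR there, KR ⟂ FR, so K = R + (0, 10.7) = (-51.100, 10.700). On A1, R sits at bearing -90° from K; a 68° counterclockwise sweep puts L at bearing -22°, so L = K + 10.7·(cos -22°, sin -22°) = (-41.179, 6.6917). Then |FL| = |L − F| = 41.719.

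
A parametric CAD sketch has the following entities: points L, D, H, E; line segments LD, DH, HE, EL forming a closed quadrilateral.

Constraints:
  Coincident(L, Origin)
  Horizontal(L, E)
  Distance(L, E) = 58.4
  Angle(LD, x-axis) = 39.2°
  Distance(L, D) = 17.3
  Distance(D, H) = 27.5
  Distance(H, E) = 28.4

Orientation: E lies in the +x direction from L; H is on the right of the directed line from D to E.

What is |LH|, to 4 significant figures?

33.11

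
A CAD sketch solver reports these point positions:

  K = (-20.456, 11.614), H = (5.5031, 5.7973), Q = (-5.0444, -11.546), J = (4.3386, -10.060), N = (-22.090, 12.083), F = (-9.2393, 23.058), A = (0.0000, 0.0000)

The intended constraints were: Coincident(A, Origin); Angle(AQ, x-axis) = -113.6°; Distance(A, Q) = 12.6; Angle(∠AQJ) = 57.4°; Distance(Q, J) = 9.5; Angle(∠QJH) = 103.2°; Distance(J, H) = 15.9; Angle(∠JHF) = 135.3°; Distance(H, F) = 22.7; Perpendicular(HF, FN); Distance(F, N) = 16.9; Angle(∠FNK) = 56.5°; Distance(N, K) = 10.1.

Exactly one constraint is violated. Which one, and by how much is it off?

Distance(N, K) = 10.1 — off by 8.40.

A = (0.00, 0.00) ✓; AQ at -113.6° ✓; |AQ| = 12.60 ✓; ∠AQJ = 57.40° ✓; |QJ| = 9.500 ✓; ∠QJH = 103.2° ✓; |JH| = 15.90 ✓; ∠JHF = 135.3° ✓; |HF| = 22.70 ✓; ∠(HF, FN) = 90.00° ✓; |FN| = 16.90 ✓; ∠FNK = 56.51° ✓; |NK| = 1.700 ✗.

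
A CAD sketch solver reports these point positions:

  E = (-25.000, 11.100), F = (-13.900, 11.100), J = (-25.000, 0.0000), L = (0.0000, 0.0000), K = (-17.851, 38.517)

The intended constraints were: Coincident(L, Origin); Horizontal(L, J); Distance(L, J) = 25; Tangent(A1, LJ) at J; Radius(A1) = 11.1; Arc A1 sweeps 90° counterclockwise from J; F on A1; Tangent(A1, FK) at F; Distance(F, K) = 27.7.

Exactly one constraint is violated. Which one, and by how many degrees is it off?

Tangent(A1, FK) at F — off by 8.20°.

L = (0.00, 0.00) ✓; L.y = 0.00, J.y = 0.00 ✓; |LJ| = 25.00 ✓; ∠(EJ, JL) = 90.00° ✓; |EJ| = 11.10 ✓; bearing(E→F) − bearing(E→J) = 90.00° ✓; |EF| = 11.10 ✓; ∠(EF, FK) = 81.80° ✗; |FK| = 27.70 ✓.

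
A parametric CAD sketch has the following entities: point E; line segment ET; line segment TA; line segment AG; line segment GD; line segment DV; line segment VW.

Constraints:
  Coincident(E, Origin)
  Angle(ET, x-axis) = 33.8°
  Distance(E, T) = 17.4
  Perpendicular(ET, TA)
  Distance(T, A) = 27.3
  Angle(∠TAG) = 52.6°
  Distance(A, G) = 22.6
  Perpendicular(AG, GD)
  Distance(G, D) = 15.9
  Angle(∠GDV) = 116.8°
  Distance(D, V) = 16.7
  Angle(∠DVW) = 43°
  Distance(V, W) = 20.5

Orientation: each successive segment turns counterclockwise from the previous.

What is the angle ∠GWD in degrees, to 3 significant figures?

84.4°

E is at the origin; ET runs at 33.8° with length 17.4, so T = (14.5, 9.68). The perpendicularity gives TA at right angles to ET, so TA runs at 124°; with |TA| = 27.3, A = (-0.728, 32.4). ∠TAG = 52.6° gives AG at -109° from the x-axis; with |AG| = 22.6, G = (-8.01, 11.0). AG ⟂ GD, so GD runs at -18.8°; with |GD| = 15.9, D = (7.04, 5.85). ∠GDV = 116.8° gives DV at 44.4° from the x-axis; with |DV| = 16.7, V = (19.0, 17.5). ∠DVW = 43.0° gives VW at -179° from the x-axis; with |VW| = 20.5, W = (-1.52, 17.0). Then cos ∠GWD = WG·WD / (|WG||WD|), giving 84.4°.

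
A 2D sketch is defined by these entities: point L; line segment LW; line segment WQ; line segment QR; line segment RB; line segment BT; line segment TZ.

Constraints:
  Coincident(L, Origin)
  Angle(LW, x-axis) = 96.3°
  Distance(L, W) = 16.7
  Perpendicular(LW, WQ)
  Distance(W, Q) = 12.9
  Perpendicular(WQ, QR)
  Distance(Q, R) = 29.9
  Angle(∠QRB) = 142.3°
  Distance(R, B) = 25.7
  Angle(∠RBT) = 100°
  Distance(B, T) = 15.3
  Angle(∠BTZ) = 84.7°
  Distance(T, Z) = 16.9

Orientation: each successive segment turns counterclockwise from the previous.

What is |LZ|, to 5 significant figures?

14.187

L is at the origin; LW runs at 96.3° with length 16.7, so W = (-1.8326, 16.599). LW is perpendicular to WQ, so WQ runs at -173.70°; with |WQ| = 12.9, Q = (-14.655, 15.184). WQ ⟂ QR, so QR runs at -83.700°; with |QR| = 29.9, R = (-11.374, -14.536). ∠QRB = 142.3° gives RB at -46.000° from the x-axis; with |RB| = 25.7, B = (6.4791, -33.023). ∠RBT = 100.0° gives BT at 34.000° from the x-axis; with |BT| = 15.3, T = (19.163, -24.467). ∠BTZ = 84.7° gives TZ at 129.30° from the x-axis; with |TZ| = 16.9, Z = (8.4593, -11.389). Then |LZ| = |Z − L| = 14.187.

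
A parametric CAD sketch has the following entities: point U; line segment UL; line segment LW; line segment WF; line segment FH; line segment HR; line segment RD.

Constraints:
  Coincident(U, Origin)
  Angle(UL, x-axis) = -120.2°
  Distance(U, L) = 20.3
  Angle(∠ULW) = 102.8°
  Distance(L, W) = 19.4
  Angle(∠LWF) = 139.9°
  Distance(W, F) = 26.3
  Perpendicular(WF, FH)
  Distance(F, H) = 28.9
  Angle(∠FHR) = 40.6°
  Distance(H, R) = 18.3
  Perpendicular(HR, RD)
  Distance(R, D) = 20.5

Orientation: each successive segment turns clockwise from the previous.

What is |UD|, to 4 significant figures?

45.75

U is at the origin; UL runs at -120.2° with length 20.3, so L = (-10.21, -17.54). ∠ULW = 102.8° gives LW at 162.6° from the x-axis; with |LW| = 19.4, W = (-28.72, -11.74). ∠LWF = 139.9° gives WF at 122.5° from the x-axis; with |WF| = 26.3, F = (-42.85, 10.44). WF is perpendicular to FH, so FH runs at 32.50°; with |FH| = 28.9, H = (-18.48, 25.97). ∠FHR = 40.6° gives HR at -106.9° from the x-axis; with |HR| = 18.3, R = (-23.80, 8.456). HR is perpendicular to RD, so RD runs at 163.1°; with |RD| = 20.5, D = (-43.42, 14.42). Then |UD| = |D − U| = 45.75.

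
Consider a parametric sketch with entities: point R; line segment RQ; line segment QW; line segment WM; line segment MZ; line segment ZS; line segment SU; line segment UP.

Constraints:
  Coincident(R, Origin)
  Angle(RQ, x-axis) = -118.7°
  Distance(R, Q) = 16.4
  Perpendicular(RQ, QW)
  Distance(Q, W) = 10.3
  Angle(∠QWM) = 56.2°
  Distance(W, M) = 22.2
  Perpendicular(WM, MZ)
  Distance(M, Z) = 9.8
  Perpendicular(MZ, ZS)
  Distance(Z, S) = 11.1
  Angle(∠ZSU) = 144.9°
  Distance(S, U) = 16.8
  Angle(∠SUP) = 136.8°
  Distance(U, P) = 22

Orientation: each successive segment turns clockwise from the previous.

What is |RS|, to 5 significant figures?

13.252

R is at the origin; RQ runs at -118.7° with length 16.4, so Q = (-7.8757, -14.385). The perpendicularity gives QW at right angles to RQ, so QW runs at 151.30°; with |QW| = 10.3, W = (-16.910, -9.4389). ∠QWM = 56.2° gives WM at 27.500° from the x-axis; with |WM| = 22.2, M = (2.7814, 0.81192). WM is perpendicular to MZ, so MZ runs at -62.500°; with |MZ| = 9.8, Z = (7.3065, -7.8808). MZ is perpendicular to ZS, so ZS runs at -152.50°; with |ZS| = 11.1, S = (-2.5393, -13.006). Then |RS| = |S − R| = 13.252.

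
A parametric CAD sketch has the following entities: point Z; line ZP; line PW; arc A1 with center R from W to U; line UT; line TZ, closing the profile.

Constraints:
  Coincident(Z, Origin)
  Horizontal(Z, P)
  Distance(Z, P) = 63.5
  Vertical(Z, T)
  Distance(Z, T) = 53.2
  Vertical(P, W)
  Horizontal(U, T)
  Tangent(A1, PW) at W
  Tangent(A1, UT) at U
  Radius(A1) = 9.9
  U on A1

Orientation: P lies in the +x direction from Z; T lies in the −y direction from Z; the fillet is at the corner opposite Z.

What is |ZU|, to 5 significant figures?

75.520

Z is at the origin; ZP is horizontal with |ZP| = 63.5 and P on the +x side, so P = (63.500, 0.0000). Z and T share the same x with |ZT| = 53.2 and T on the −y side, so T = (0.0000, -53.200). The virtual corner opposite Z is at (63.500, -53.200). Tangency of A1 to PW means the radius RW is perpendicular to PW and the tangent condition forces RU to be normal to UT, with radius 9.9, so the center R sits 9.9 in from both sides at R = (53.600, -43.300). That places the tangent points at W = (63.500, -43.300) on PW and U = (53.600, -53.200) on UT. Then |ZU| = |U − Z| = 75.520.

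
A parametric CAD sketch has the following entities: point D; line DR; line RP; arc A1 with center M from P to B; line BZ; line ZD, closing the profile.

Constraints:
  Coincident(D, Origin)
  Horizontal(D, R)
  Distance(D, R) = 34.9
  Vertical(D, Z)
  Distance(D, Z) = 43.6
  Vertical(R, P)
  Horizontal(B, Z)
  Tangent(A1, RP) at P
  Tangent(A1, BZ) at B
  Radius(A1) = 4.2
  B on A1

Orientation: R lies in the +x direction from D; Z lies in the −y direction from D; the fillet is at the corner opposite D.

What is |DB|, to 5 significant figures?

53.324

D is at the origin; DR is horizontal with |DR| = 34.9 and R on the +x side, so R = (34.900, 0.0000). D and Z share the same x with |DZ| = 43.6 and Z on the −y side, so Z = (0.0000, -43.600). The virtual corner opposite D is at (34.900, -43.600). The tangent condition forces MP to be normal to RP and the tangent condition forces MB to be normal to BZ, with radius 4.2, so the center M sits 4.2 in from both sides at M = (30.700, -39.400). That places the tangent points at P = (34.900, -39.400) on RP and B = (30.700, -43.600) on BZ. Then |DB| = |B − D| = 53.324.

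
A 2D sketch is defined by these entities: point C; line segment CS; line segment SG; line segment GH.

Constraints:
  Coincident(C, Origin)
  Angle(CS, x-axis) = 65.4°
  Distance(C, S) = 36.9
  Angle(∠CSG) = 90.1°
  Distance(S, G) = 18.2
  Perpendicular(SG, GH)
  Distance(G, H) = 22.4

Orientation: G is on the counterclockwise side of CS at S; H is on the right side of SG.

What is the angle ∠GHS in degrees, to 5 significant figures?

39.094°

C is at the origin; CS runs at 65.4° with length 36.9, so S = 36.9·(cos 65.4°, sin 65.4°) = (15.361, 33.551). ∠CSG = 90.1°, so SG runs at 65.4° + (180° − 90.1°) = 155.30° from the x-axis; with |SG| = 18.2, G = S + 18.2·(cos 155.30°, sin 155.30°) = (-1.1741, 41.156). The perpendicularity gives GH at right angles to SG; with |GH| = 22.4 on the right of SG, H = G + 22.4·(0.41787, 0.90851) = (8.1861, 61.507). Then cos ∠GHS = HG·HS / (|HG||HS|), giving 39.094°.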